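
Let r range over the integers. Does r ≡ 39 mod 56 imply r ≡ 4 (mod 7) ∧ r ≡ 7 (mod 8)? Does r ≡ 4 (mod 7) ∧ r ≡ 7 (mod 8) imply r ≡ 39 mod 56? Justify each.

(→) Suppose r ≡ 39 (mod 56); write r = 56j + 39. Since 7 ∣ 56, reducing mod 7 gives r ≡ 39 ≡ 4 (mod 7); since 8 ∣ 56, reducing mod 8 gives r ≡ 39 ≡ 7 (mod 8).

(←) Conversely, if r ≡ 4 (mod 7) and r ≡ 7 (mod 8), then by the Chinese remainder theorem r ≡ 39 (mod 56). This is exactly r ≡ 39 (mod 56).

Both implications hold.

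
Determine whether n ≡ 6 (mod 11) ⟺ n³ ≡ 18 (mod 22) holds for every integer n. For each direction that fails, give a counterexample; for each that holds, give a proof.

(⟹) This fails: take n = 17. Then 17 ≡ 6 (mod 11), but 17³ = 4913 ≡ 7 (mod 22), not 18.

(⟸) Conversely, the residues r modulo 22 with r³ ≡ 18 (mod 22) are exactly {6}, and each is ≡ 6 (mod 11).

(⇒) fails; (⇐) holds.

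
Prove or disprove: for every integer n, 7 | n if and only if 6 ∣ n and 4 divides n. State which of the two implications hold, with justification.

Neither direction holds.

(⟹) This fails: take n = 7. Certainly 7 ∣ 7, but 6 ∤ 7.

(⟸) This fails: take n = 12. Both 6 ∣ 12 and 4 ∣ 12, yet 12 is not a multiple of 7 (since 12 = 1·7 + 5), so 7 ∤ 12.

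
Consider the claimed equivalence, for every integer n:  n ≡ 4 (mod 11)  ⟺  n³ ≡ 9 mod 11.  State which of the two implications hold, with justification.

The biconditional holds.

[⇒] Suppose n ≡ 4 (mod 11). Write n = 11j + 4. Then (11j + 4)³ = 1331j³ + 1452j² + 528j + 64 = 11(121j³ + 132j² + 48j + 5) + 9, so n³ ≡ 9 (mod 11).

[⇐] Conversely, suppose n³ ≡ 9 (mod 11). The only residue r in {0, …, 10} with r³ ≡ 9 (mod 11) is r = 4, so n ≡ 4 (mod 11).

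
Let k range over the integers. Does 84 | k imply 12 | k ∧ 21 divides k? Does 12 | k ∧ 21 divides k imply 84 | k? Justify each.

[⇒] If 84 ∣ k, write k = 84q. Since 84 = 7·12, k = 12·(7q), so 12 ∣ k; and since 84 = 4·21, k = 21·(4q), so 21 ∣ k.

[⇐] Suppose 12 ∣ k and 21 ∣ k. Any common multiple of 12 and 21 is a multiple of their lcm; here lcm(12, 21) = 12·21/gcd(12, 21) = 252/3 = 84, so 84 ∣ k.

Both directions hold.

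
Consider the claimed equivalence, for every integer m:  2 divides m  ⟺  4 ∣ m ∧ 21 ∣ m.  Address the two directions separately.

(⟸) Suppose 4 ∣ m and 21 ∣ m. Any common multiple of 4 and 21 is a multiple of their lcm; here gcd(4, 21) = 1, so lcm(4, 21) = 4·21 = 84, so 84 ∣ m. Since 2 ∣ 84, it follows that 2 ∣ m.

(⟹) This fails: take m = 2. Certainly 2 ∣ 2, but 4 ∤ 2.

(⇒) fails; (⇐) holds.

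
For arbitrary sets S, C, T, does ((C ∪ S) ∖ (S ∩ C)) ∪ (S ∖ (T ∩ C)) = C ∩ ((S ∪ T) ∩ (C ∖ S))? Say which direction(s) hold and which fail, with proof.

The sets are not equal: only the reverse inclusion holds.

(⟹) This inclusion fails. Take S = {1}, C = ∅, T = ∅; then 1 ∈ ((C ∪ S) ∖ (S ∩ C)) ∪ (S ∖ (T ∩ C)) but 1 ∉ C ∩ ((S ∪ T) ∩ (C ∖ S)).

(⟸) Let x ∈ C ∩ ((S ∪ T) ∩ (C ∖ S)). Then x ∈ C ∩ T and x ∉ S, from which x ∈ ((C ∪ S) ∖ (S ∩ C)) ∪ (S ∖ (T ∩ C)).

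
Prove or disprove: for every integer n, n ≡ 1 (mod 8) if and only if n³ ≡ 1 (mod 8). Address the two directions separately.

[⇐] Suppose n³ ≡ 1 (mod 8). The only residue r in {0, …, 7} with r³ ≡ 1 (mod 8) is r = 1, so n ≡ 1 (mod 8).

[⇒] Suppose n ≡ 1 (mod 8). Write n = 8j + 1. Then (8j + 1)³ = 512j³ + 192j² + 24j + 1 = 8(64j³ + 24j² + 3j) + 1, so n³ ≡ 1 (mod 8).

The biconditional holds.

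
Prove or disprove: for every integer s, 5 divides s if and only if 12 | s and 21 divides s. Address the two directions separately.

Both directions fail.

[⇒] This fails: take s = 5. Certainly 5 ∣ 5, but 12 ∤ 5.

[⇐] This fails: take s = 84. Both 12 ∣ 84 and 21 ∣ 84, yet 84 is not a multiple of 5 (since 84 = 16·5 + 4), so 5 ∤ 84.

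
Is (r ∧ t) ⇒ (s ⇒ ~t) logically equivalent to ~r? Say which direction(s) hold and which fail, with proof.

[⇐] Assume the antecedent. If t is true, the antecedent forces (t = T, s = F, r = F) or (t = T, s = T, r = F), and (r ∧ t) ⇒ (s ⇒ ~t) holds there. If t is false, (r ∧ t) ⇒ (s ⇒ ~t) reduces to true regardless of the other variables. Either way (r ∧ t) ⇒ (s ⇒ ~t) holds.

[⇒] This fails. Under t = F, s = F, r = T, the left side is true but the right side is false.

Only the converse holds.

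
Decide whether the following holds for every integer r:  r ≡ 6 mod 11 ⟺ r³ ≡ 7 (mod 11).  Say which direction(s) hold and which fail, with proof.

(⟹) Suppose r ≡ 6 mod 11. Write r = 11j + 6. Then (11j + 6)³ = 1331j³ + 2178j² + 1188j + 216 = 11(121j³ + 198j² + 108j + 19) + 7, so r³ ≡ 7 (mod 11).

(⟸) Conversely, suppose r³ ≡ 7 (mod 11). The only residue r in {0, …, 10} with r³ ≡ 7 (mod 11) is r = 6, so r ≡ 6 (mod 11).

Both directions hold.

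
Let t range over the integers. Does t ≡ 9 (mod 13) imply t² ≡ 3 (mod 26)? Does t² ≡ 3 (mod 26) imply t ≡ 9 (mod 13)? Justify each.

(⇒) This fails: take t = 22. Then 22 ≡ 9 (mod 13), but 22² = 484 ≡ 16 (mod 26), not 3.

(⇐) This fails: take t = 17. Then 17² = 289 ≡ 3 (mod 26), yet 17 ≡ 4 (mod 13), not 9.

Neither direction holds.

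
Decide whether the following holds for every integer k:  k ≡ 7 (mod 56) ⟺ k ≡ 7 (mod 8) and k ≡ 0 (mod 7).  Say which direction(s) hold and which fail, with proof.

Equivalent; both directions hold.

[⇒] Suppose k ≡ 7 (mod 56); write k = 56j + 7. Since 8 ∣ 56, reducing mod 8 gives k ≡ 7 (mod 8); since 7 ∣ 56, reducing mod 7 gives k ≡ 7 ≡ 0 (mod 7).

[⇐] Conversely, if k ≡ 7 (mod 8) and k ≡ 0 (mod 7), then by the Chinese remainder theorem k ≡ 7 (mod 56). This is exactly k ≡ 7 (mod 56).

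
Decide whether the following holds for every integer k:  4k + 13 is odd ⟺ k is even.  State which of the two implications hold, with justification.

Only the reverse direction holds.

(→) This fails: take k = 3. Then 4k + 13 = 25, which is odd, yet k = 3 is odd, not even.

(←) Suppose k is even. Since 4 is even, 4k is even for every k, so 4k + 13 has the same parity as 13, which is odd. Hence 4k + 13 is odd.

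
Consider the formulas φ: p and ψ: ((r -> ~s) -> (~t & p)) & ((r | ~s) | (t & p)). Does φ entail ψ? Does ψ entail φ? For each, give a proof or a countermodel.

Neither implication holds.

(⟹) This fails. Under p = T, t = T, r = F, s = F, the left side is true but the right side is false.

(⟸) This fails. Under p = F, t = F, r = T, s = T, the left side is false but the right side is true.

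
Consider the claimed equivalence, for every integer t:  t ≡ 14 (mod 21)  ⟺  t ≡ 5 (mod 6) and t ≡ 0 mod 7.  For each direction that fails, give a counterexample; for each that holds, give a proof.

(⇒) fails; (⇐) holds.

(→) This fails: t = 14 gives 14 ≡ 14 (mod 21) but 14 ≡ 2 (mod 6), so the conjunction on the right does not hold.

(←) Conversely, if t ≡ 5 (mod 6) and t ≡ 0 (mod 7), then by the Chinese remainder theorem t ≡ 35 (mod 42). Since 35 ≡ 14 (mod 21) and 21 ∣ 42, we get t ≡ 14 (mod 21).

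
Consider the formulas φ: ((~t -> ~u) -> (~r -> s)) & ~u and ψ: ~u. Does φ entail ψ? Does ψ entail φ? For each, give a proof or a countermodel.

(⇒) holds; (⇐) fails.

[⇒] Assume the antecedent. If u is true, the antecedent cannot hold. If u is false, ~u reduces to true regardless of the other variables. Either way ~u holds.

[⇐] This fails. Under t = F, r = F, u = F, s = F, the left side is false but the right side is true.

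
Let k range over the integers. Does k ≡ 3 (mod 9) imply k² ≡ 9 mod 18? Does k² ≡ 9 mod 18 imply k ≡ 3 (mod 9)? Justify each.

Forward direction. This fails: take k = 12. Then 12 ≡ 3 (mod 9), but 12² = 144 ≡ 0 (mod 18), not 9.

Converse. This fails: take k = 9. Then 9² = 81 ≡ 9 (mod 18), yet 9 ≡ 0 (mod 9), not 3.

Neither direction holds.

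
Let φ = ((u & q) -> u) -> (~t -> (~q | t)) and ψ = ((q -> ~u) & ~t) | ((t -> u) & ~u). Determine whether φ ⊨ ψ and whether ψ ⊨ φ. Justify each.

[⇒] This fails. Under q = F, u = F, t = T, the left side is true but the right side is false.

[⇐] This fails. Under q = T, u = F, t = F, the left side is false but the right side is true.

Neither direction holds.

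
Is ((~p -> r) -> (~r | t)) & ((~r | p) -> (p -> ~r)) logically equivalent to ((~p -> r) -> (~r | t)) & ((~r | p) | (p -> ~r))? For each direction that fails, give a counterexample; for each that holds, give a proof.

(⇐) This fails. Under t = T, r = T, p = T, the left side is false but the right side is true.

(⇒) Assume the antecedent. If t is true, the consequent reduces to true regardless of the other variables. If t is false, the antecedent forces (t = F, r = F, p = F) or (t = F, r = F, p = T), and the consequent holds there. Either way the consequent holds.

Only the forward implication holds.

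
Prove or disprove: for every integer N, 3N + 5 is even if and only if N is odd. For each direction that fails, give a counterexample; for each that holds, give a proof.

Both directions hold; the statement is true.

(→) Suppose 3N + 5 is even. Since 3 is odd, 3N and N have the same parity, so 3N + 5 ≡ N + 5 (mod 2). As 5 is odd, 3N + 5 is even exactly when N is odd. Thus N is odd.

(←) Conversely, suppose N is odd; write N = 2j + 1. Then 3N + 5 = 3·(2j + 1) + 5 = 2·3j + 8, which is even.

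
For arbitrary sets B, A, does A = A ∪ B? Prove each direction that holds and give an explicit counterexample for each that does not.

Forward inclusion. Let x ∈ A. Then either x ∈ A and x ∉ B; or x ∈ B ∩ A. In each case x ∈ A ∪ B, so A ⊆ A ∪ B.

Reverse inclusion. This inclusion fails. Take B = {1}, A = ∅; then 1 ∈ A ∪ B but 1 ∉ A.

Only the forward inclusion holds.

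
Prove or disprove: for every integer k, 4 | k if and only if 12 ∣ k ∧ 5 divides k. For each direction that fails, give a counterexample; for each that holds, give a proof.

Only the converse holds.

Forward direction. This fails: take k = 4. Certainly 4 ∣ 4, but 12 ∤ 4.

Converse. Suppose 12 ∣ k and 5 ∣ k. Any common multiple of 12 and 5 is a multiple of their lcm; here gcd(12, 5) = 1, so lcm(12, 5) = 12·5 = 60, so 60 ∣ k. Since 4 ∣ 60, it follows that 4 ∣ k.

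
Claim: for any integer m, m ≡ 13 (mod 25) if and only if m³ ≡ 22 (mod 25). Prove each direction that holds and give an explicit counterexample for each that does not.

(→) Suppose m ≡ 13 (mod 25). Write m = 25j + 13. Then (25j + 13)³ = 15625j³ + 24375j² + 12675j + 2197 = 25(625j³ + 975j² + 507j + 87) + 22, so m³ ≡ 22 (mod 25).

(←) Conversely, suppose m³ ≡ 22 (mod 25). The only residue r in {0, …, 24} with r³ ≡ 22 (mod 25) is r = 13, so m ≡ 13 (mod 25).

Both directions hold; the statement is true.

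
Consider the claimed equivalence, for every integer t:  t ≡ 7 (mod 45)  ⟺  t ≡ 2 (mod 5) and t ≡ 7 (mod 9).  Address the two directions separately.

Both directions hold.

Forward direction. Suppose t ≡ 7 (mod 45); write t = 45j + 7. Since 5 ∣ 45, reducing mod 5 gives t ≡ 7 ≡ 2 (mod 5); since 9 ∣ 45, reducing mod 9 gives t ≡ 7 (mod 9).

Converse. If t ≡ 2 (mod 5) and t ≡ 7 (mod 9), then by the Chinese remainder theorem t ≡ 7 (mod 45). This is exactly t ≡ 7 (mod 45).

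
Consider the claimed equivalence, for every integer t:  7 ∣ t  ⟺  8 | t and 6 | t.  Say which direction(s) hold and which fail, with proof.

Neither implication holds.

(→) This fails: take t = 7. Certainly 7 ∣ 7, but 8 ∤ 7.

(←) This fails: take t = 24. Both 8 ∣ 24 and 6 ∣ 24, yet 24 is not a multiple of 7 (since 24 = 3·7 + 3), so 7 ∤ 24.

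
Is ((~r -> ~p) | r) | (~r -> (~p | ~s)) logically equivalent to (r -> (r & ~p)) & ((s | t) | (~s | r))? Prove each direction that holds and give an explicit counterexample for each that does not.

(⇒) This fails. Under t = F, p = T, r = T, s = F, the left side is true but the right side is false.

(⇐) This fails. Under t = F, p = T, r = F, s = T, the left side is false but the right side is true.

Neither direction holds.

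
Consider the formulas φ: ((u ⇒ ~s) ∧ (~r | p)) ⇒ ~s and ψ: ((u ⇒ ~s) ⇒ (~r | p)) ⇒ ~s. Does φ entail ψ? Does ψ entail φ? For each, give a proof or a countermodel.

(⟹) This fails. Under u = T, r = F, s = T, p = F, the left side is true but the right side is false.

(⟸) Assume the antecedent. If s is true, the antecedent forces (u = F, r = T, s = T, p = F), and ((u ⇒ ~s) ∧ (~r | p)) ⇒ ~s holds there. If s is false, ((u ⇒ ~s) ∧ (~r | p)) ⇒ ~s reduces to true regardless of the other variables. Either way ((u ⇒ ~s) ∧ (~r | p)) ⇒ ~s holds.

Not equivalent: only (⇐) holds.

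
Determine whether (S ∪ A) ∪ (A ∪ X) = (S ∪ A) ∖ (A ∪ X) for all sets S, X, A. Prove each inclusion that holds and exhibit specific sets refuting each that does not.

Forward inclusion. This inclusion fails. Take S = ∅, X = {1}, A = ∅; then 1 ∈ (S ∪ A) ∪ (A ∪ X) but 1 ∉ (S ∪ A) ∖ (A ∪ X).

Reverse inclusion. Let x ∈ (S ∪ A) ∖ (A ∪ X). Then x ∈ S and x ∉ X, A, from which x ∈ (S ∪ A) ∪ (A ∪ X).

(⊆) fails; (⊇) holds.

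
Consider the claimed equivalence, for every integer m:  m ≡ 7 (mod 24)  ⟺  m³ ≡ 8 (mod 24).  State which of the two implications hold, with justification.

(→) This fails: take m = 7. Then 7 ≡ 7 (mod 24), but 7³ = 343 ≡ 7 (mod 24), not 8.

(←) This fails: take m = 2. Then 2³ = 8 ≡ 8 (mod 24), yet 2 ≡ 2 (mod 24), not 7.

(⇒) fails and (⇐) fails.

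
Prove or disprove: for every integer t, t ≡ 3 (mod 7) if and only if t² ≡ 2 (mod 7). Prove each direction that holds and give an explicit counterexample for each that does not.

[⇐] This fails: take t = 4. Then 4² = 16 ≡ 2 (mod 7), yet 4 ≡ 4 (mod 7), not 3.

[⇒] Suppose t ≡ 3 (mod 7). Write t = 7j + 3. Then (7j + 3)² = 49j² + 42j + 9 = 7(7j² + 6j + 1) + 2, so t² ≡ 2 (mod 7).

The forward direction holds; the converse fails.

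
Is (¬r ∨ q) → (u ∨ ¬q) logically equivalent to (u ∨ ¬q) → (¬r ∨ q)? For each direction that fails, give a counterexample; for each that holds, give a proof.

(→) This fails. Under u = F, r = T, q = F, the left side is true but the right side is false.

(←) This fails. Under u = F, r = F, q = T, the left side is false but the right side is true.

Both directions fail.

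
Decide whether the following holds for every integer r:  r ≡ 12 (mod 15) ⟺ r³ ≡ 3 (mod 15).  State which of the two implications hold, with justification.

(⟸) Suppose r³ ≡ 3 (mod 15). The only residue r in {0, …, 14} with r³ ≡ 3 (mod 15) is r = 12, so r ≡ 12 (mod 15).

(⟹) Suppose r ≡ 12 (mod 15). Write r = 15j + 12. Then (15j + 12)³ = 3375j³ + 8100j² + 6480j + 1728 = 15(225j³ + 540j² + 432j + 115) + 3, so r³ ≡ 3 (mod 15).

The biconditional holds.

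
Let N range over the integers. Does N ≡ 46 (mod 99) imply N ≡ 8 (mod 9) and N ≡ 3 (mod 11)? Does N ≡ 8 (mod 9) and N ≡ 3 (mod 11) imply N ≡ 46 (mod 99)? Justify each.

Forward direction. This fails: N = 46 gives 46 ≡ 46 (mod 99) but 46 ≡ 1 (mod 9), so the conjunction on the right does not hold.

Converse. This fails: N = 80 satisfies both congruences on the right (80 ≡ 8 mod 9 and 80 ≡ 3 mod 11) yet 80 ≡ 80 (mod 99), not 46.

Neither implication holds.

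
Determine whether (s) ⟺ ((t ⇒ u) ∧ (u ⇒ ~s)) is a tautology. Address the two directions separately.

(⇒) fails and (⇐) fails.

(→) This fails. Under t = T, s = T, u = F, the left side is true but the right side is false.

(←) This fails. Under t = F, s = F, u = F, the left side is false but the right side is true.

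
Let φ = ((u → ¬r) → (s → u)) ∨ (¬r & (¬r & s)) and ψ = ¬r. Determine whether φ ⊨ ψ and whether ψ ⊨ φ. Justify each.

(⟸) Assume the antecedent. If s is true, the antecedent forces (s = T, r = F, u = F) or (s = T, r = F, u = T), and the consequent holds there. If s is false, the consequent reduces to true regardless of the other variables. Either way the consequent holds.

(⟹) This fails. Under s = F, r = T, u = F, the left side is true but the right side is false.

Only the reverse direction holds.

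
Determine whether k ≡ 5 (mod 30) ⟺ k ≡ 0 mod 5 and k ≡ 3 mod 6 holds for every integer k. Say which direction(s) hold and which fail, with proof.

[⇒] This fails: k = 5 gives 5 ≡ 5 (mod 30) but 5 ≡ 5 (mod 6), so the conjunction on the right does not hold.

[⇐] This fails: k = 15 satisfies both congruences on the right (15 ≡ 0 mod 5 and 15 ≡ 3 mod 6) yet 15 ≡ 15 (mod 30), not 5.

Neither implication holds.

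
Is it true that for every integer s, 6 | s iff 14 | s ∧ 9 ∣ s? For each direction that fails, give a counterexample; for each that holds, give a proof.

[⇒] This fails: take s = 6. Certainly 6 ∣ 6, but 14 ∤ 6.

[⇐] Suppose 14 ∣ s and 9 ∣ s. Any common multiple of 14 and 9 is a multiple of their lcm; here gcd(14, 9) = 1, so lcm(14, 9) = 14·9 = 126, so 126 ∣ s. Since 6 ∣ 126, it follows that 6 ∣ s.

Only the reverse direction holds.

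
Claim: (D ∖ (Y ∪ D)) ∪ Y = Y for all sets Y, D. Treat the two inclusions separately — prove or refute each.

Both inclusions hold.

(⟹) Let x ∈ (D ∖ (Y ∪ D)) ∪ Y. Then either x ∈ Y and x ∉ D; or x ∈ Y ∩ D. In each case x ∈ Y, so (D ∖ (Y ∪ D)) ∪ Y ⊆ Y.

(⟸) Let x ∈ Y. Then either x ∈ Y and x ∉ D; or x ∈ Y ∩ D. In each case x ∈ (D ∖ (Y ∪ D)) ∪ Y, so Y ⊆ (D ∖ (Y ∪ D)) ∪ Y.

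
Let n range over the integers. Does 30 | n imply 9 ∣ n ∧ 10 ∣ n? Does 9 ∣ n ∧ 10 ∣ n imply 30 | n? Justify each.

(⟹) This fails: take n = 30. Certainly 30 ∣ 30, but 9 ∤ 30.

(⟸) Suppose 9 ∣ n and 10 ∣ n. Any common multiple of 9 and 10 is a multiple of their lcm; here gcd(9, 10) = 1, so lcm(9, 10) = 9·10 = 90, so 90 ∣ n. Since 30 ∣ 90, it follows that 30 ∣ n.

Not equivalent: only (⇐) holds.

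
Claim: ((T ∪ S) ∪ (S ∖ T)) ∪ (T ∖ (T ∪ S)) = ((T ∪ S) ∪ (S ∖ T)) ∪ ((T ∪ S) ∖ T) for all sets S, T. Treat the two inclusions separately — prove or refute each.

Both inclusions hold; the sets are equal.

(⊇) Let x ∈ ((T ∪ S) ∪ (S ∖ T)) ∪ ((T ∪ S) ∖ T). Then either x ∈ S and x ∉ T; or x ∈ T and x ∉ S; or x ∈ S ∩ T. In each case x ∈ ((T ∪ S) ∪ (S ∖ T)) ∪ (T ∖ (T ∪ S)), so ((T ∪ S) ∪ (S ∖ T)) ∪ ((T ∪ S) ∖ T) ⊆ ((T ∪ S) ∪ (S ∖ T)) ∪ (T ∖ (T ∪ S)).

(⊆) Let x ∈ ((T ∪ S) ∪ (S ∖ T)) ∪ (T ∖ (T ∪ S)). Then either x ∈ S and x ∉ T; or x ∈ T and x ∉ S; or x ∈ S ∩ T. In each case x ∈ ((T ∪ S) ∪ (S ∖ T)) ∪ ((T ∪ S) ∖ T), so ((T ∪ S) ∪ (S ∖ T)) ∪ (T ∖ (T ∪ S)) ⊆ ((T ∪ S) ∪ (S ∖ T)) ∪ ((T ∪ S) ∖ T).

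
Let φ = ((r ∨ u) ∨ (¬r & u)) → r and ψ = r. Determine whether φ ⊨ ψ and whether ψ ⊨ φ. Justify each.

(⇒) This fails. Under u = F, r = F, the left side is true but the right side is false.

(⇐) Assume the antecedent. If u is true, the antecedent forces (u = T, r = T), and ((r ∨ u) ∨ (¬r & u)) → r holds there. If u is false, ((r ∨ u) ∨ (¬r & u)) → r reduces to true regardless of the other variables. Either way ((r ∨ u) ∨ (¬r & u)) → r holds.

Only the reverse direction holds.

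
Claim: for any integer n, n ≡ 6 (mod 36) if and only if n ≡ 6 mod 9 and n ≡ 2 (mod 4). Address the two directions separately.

(⇒) Suppose n ≡ 6 (mod 36); write n = 36j + 6. Since 9 ∣ 36, reducing mod 9 gives n ≡ 6 (mod 9); since 4 ∣ 36, reducing mod 4 gives n ≡ 6 ≡ 2 (mod 4).

(⇐) Conversely, if n ≡ 6 (mod 9) and n ≡ 2 (mod 4), then by the Chinese remainder theorem n ≡ 6 (mod 36). This is exactly n ≡ 6 (mod 36).

Both directions hold.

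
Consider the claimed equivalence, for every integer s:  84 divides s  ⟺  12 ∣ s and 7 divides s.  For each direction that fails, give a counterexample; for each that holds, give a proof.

Both directions hold.

(⇐) Suppose 12 ∣ s and 7 ∣ s. Any common multiple of 12 and 7 is a multiple of their lcm; here gcd(12, 7) = 1, so lcm(12, 7) = 12·7 = 84, so 84 ∣ s.

(⇒) If 84 ∣ s, write s = 84q. Since 84 = 7·12, s = 12·(7q), so 12 ∣ s; and since 84 = 12·7, s = 7·(12q), so 7 ∣ s.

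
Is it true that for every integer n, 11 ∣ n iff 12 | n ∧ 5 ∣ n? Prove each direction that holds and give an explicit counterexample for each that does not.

Neither implication holds.

Forward direction. This fails: take n = 11. Certainly 11 ∣ 11, but 12 ∤ 11.

Converse. This fails: take n = 60. Both 12 ∣ 60 and 5 ∣ 60, yet 60 is not a multiple of 11 (since 60 = 5·11 + 5), so 11 ∤ 60.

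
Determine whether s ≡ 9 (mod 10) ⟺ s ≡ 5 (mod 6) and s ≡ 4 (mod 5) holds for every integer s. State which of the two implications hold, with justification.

[⇒] This fails: s = 9 gives 9 ≡ 9 (mod 10) but 9 ≡ 3 (mod 6), so the conjunction on the right does not hold.

[⇐] Conversely, if s ≡ 5 (mod 6) and s ≡ 4 (mod 5), then by the Chinese remainder theorem s ≡ 29 (mod 30). Since 29 ≡ 9 (mod 10) and 10 ∣ 30, we get s ≡ 9 (mod 10).

Only the converse holds.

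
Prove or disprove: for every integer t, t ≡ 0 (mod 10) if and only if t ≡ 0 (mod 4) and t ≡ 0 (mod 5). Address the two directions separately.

Only the reverse direction holds.

Converse. If t ≡ 0 (mod 4) and t ≡ 0 (mod 5), then by the Chinese remainder theorem t ≡ 0 (mod 20). Since 0 ≡ 0 (mod 10) and 10 ∣ 20, we get t ≡ 0 (mod 10).

Forward direction. This fails: t = 10 gives 10 ≡ 0 (mod 10) but 10 ≡ 2 (mod 4), so the conjunction on the right does not hold.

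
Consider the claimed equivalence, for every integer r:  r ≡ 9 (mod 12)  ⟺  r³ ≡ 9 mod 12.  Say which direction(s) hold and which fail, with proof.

[⇒] Suppose r ≡ 9 (mod 12). Write r = 12j + 9. Then (12j + 9)³ = 1728j³ + 3888j² + 2916j + 729 = 12(144j³ + 324j² + 243j + 60) + 9, so r³ ≡ 9 (mod 12).

[⇐] Conversely, suppose r³ ≡ 9 (mod 12). The only residue r in {0, …, 11} with r³ ≡ 9 (mod 12) is r = 9, so r ≡ 9 (mod 12).

Both implications hold.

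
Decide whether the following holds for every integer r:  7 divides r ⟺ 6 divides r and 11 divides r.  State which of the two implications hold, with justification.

Forward direction. This fails: take r = 7. Certainly 7 ∣ 7, but 6 ∤ 7.

Converse. This fails: take r = 66. Both 6 ∣ 66 and 11 ∣ 66, yet 66 is not a multiple of 7 (since 66 = 9·7 + 3), so 7 ∤ 66.

(⇒) fails and (⇐) fails.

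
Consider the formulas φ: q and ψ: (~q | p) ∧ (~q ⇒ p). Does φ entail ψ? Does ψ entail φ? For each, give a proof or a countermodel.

(⟹) This fails. Under q = T, p = F, the left side is true but the right side is false.

(⟸) This fails. Under q = F, p = T, the left side is false but the right side is true.

Neither direction holds.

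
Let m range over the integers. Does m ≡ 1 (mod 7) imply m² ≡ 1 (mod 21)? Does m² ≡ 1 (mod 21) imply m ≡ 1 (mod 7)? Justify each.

(⇒) fails and (⇐) fails.

[⇒] This fails: take m = 15. Then 15 ≡ 1 (mod 7), but 15² = 225 ≡ 15 (mod 21), not 1.

[⇐] This fails: take m = 13. Then 13² = 169 ≡ 1 (mod 21), yet 13 ≡ 6 (mod 7), not 1.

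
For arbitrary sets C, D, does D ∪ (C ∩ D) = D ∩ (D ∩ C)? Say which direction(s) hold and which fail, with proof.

The sets are not equal: only the reverse inclusion holds.

(⊆) This inclusion fails. Take C = ∅, D = {1}; then 1 ∈ D ∪ (C ∩ D) but 1 ∉ D ∩ (D ∩ C).

(⊇) Let x ∈ D ∩ (D ∩ C). Then x ∈ C ∩ D, from which x ∈ D ∪ (C ∩ D).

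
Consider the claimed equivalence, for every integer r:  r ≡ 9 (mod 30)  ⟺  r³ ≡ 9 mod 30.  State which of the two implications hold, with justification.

(⇐) Suppose r³ ≡ 9 (mod 30). The only residue r in {0, …, 29} with r³ ≡ 9 (mod 30) is r = 9, so r ≡ 9 (mod 30).

(⇒) Suppose r ≡ 9 (mod 30). Write r = 30j + 9. Then (30j + 9)³ = 27000j³ + 24300j² + 7290j + 729 = 30(900j³ + 810j² + 243j + 24) + 9, so r³ ≡ 9 (mod 30).

Both directions hold.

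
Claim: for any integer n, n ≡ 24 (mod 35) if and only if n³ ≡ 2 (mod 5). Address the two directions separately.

(→) This fails: take n = 24. Then 24 ≡ 24 (mod 35), but 24³ = 13824 ≡ 4 (mod 5), not 2.

(←) This fails: take n = 3. Then 3³ = 27 ≡ 2 (mod 5), yet 3 ≡ 3 (mod 35), not 24.

Both directions fail.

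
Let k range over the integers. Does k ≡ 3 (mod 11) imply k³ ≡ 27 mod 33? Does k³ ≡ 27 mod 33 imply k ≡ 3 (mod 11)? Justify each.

Not equivalent: only (⇐) holds.

(⟹) This fails: take k = 14. Then 14 ≡ 3 (mod 11), but 14³ = 2744 ≡ 5 (mod 33), not 27.

(⟸) Conversely, the residues r modulo 33 with r³ ≡ 27 (mod 33) are exactly {3}, and each is ≡ 3 (mod 11).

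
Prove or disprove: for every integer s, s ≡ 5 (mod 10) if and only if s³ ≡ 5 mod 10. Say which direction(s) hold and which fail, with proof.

[⇒] Suppose s ≡ 5 (mod 10). Write s = 10j + 5. Then (10j + 5)³ = 1000j³ + 1500j² + 750j + 125 = 10(100j³ + 150j² + 75j + 12) + 5, so s³ ≡ 5 (mod 10).

[⇐] Conversely, suppose s³ ≡ 5 (mod 10). The only residue r in {0, …, 9} with r³ ≡ 5 (mod 10) is r = 5, so s ≡ 5 (mod 10).

The biconditional holds.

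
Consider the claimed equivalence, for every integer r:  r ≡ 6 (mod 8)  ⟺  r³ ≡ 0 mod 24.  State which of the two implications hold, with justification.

(→) This fails: take r = 14. Then 14 ≡ 6 (mod 8), but 14³ = 2744 ≡ 8 (mod 24), not 0.

(←) This fails: take r = 0. Then 0³ = 0 ≡ 0 (mod 24), yet 0 ≡ 0 (mod 8), not 6.

Neither direction holds.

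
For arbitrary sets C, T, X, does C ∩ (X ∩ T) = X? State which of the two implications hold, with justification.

Only the forward inclusion holds.

(⊆) Let x ∈ C ∩ (X ∩ T). Then x ∈ C ∩ T ∩ X, from which x ∈ X.

(⊇) This inclusion fails. Take C = ∅, T = ∅, X = {1}; then 1 ∈ X but 1 ∉ C ∩ (X ∩ T).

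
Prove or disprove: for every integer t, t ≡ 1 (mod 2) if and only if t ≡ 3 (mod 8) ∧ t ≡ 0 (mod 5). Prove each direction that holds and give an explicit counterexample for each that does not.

Only the converse holds.

(→) This fails: t = 1 gives 1 ≡ 1 (mod 2) but 1 ≡ 1 (mod 8), so the conjunction on the right does not hold.

(←) Conversely, if t ≡ 3 (mod 8) and t ≡ 0 (mod 5), then by the Chinese remainder theorem t ≡ 35 (mod 40). Since 35 ≡ 1 (mod 2) and 2 ∣ 40, we get t ≡ 1 (mod 2).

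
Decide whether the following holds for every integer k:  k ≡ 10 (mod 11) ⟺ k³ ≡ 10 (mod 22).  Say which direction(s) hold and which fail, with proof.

(⇒) This fails: take k = 21. Then 21 ≡ 10 (mod 11), but 21³ = 9261 ≡ 21 (mod 22), not 10.

(⇐) Conversely, the residues r modulo 22 with r³ ≡ 10 (mod 22) are exactly {10}, and each is ≡ 10 (mod 11).

(⇒) fails; (⇐) holds.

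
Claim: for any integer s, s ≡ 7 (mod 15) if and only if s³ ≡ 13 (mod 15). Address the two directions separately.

Both implications hold.

Forward direction. Suppose s ≡ 7 (mod 15). Write s = 15j + 7. Then (15j + 7)³ = 3375j³ + 4725j² + 2205j + 343 = 15(225j³ + 315j² + 147j + 22) + 13, so s³ ≡ 13 (mod 15).

Converse. Suppose s³ ≡ 13 (mod 15). The only residue r in {0, …, 14} with r³ ≡ 13 (mod 15) is r = 7, so s ≡ 7 (mod 15).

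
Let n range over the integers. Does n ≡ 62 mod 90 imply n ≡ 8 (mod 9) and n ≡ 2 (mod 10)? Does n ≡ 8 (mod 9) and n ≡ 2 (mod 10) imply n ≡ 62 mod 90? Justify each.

(→) Suppose n ≡ 62 (mod 90); write n = 90j + 62. Since 9 ∣ 90, reducing mod 9 gives n ≡ 62 ≡ 8 (mod 9); since 10 ∣ 90, reducing mod 10 gives n ≡ 62 ≡ 2 (mod 10).

(←) Conversely, if n ≡ 8 (mod 9) and n ≡ 2 (mod 10), then by the Chinese remainder theorem n ≡ 62 (mod 90). This is exactly n ≡ 62 (mod 90).

Both directions hold; the statement is true.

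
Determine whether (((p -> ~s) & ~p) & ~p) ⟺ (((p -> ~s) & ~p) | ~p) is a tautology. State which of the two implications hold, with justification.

Both directions hold; the statement is true.

Forward direction. Assume the antecedent. If s is true, the antecedent forces (s = T, p = F), and ((p -> ~s) & ~p) | ~p holds there. If s is false, the antecedent forces (s = F, p = F), and ((p -> ~s) & ~p) | ~p holds there. Either way ((p -> ~s) & ~p) | ~p holds.

Converse. Assume the antecedent. If s is true, the antecedent forces (s = T, p = F), and ((p -> ~s) & ~p) & ~p holds there. If s is false, the antecedent forces (s = F, p = F), and ((p -> ~s) & ~p) & ~p holds there. Either way ((p -> ~s) & ~p) & ~p holds.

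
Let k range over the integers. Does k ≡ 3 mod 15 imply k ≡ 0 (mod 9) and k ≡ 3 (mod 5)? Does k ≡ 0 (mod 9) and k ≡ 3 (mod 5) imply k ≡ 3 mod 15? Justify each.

Forward direction. This fails: k = 33 gives 33 ≡ 3 (mod 15) but 33 ≡ 6 (mod 9), so the conjunction on the right does not hold.

Converse. If k ≡ 0 (mod 9) and k ≡ 3 (mod 5), then by the Chinese remainder theorem k ≡ 18 (mod 45). Since 18 ≡ 3 (mod 15) and 15 ∣ 45, we get k ≡ 3 (mod 15).

(⇒) fails; (⇐) holds.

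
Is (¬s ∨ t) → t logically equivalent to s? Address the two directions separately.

The forward direction fails; the converse holds.

[⇒] This fails. Under s = F, t = T, the left side is true but the right side is false.

[⇐] Assume the antecedent. If s is true, (¬s ∨ t) → t reduces to true regardless of the other variables. If s is false, the antecedent cannot hold. Either way (¬s ∨ t) → t holds.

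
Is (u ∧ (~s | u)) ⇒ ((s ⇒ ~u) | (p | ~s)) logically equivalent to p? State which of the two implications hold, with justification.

The forward direction fails; the converse holds.

Forward direction. This fails. Under s = F, p = F, u = F, the left side is true but the right side is false.

Converse. Assume the antecedent. If s is true, the antecedent forces (s = T, p = T, u = F) or (s = T, p = T, u = T), and the consequent holds there. If s is false, the consequent reduces to true regardless of the other variables. Either way the consequent holds.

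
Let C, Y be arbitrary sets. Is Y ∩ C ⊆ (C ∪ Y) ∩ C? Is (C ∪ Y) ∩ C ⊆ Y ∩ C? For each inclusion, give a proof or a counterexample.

(⟹) Let x ∈ Y ∩ C. Then x ∈ C ∩ Y, from which x ∈ (C ∪ Y) ∩ C.

(⟸) This inclusion fails. Take C = {1}, Y = ∅; then 1 ∈ (C ∪ Y) ∩ C but 1 ∉ Y ∩ C.

Only the forward inclusion holds.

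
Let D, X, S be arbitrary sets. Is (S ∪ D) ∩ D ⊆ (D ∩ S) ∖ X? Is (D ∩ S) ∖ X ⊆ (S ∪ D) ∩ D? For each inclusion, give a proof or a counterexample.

Only the reverse inclusion holds.

Reverse inclusion. Let x ∈ (D ∩ S) ∖ X. Then x ∈ D ∩ S and x ∉ X, from which x ∈ (S ∪ D) ∩ D.

Forward inclusion. This inclusion fails. Take D = {1}, X = ∅, S = ∅; then 1 ∈ (S ∪ D) ∩ D but 1 ∉ (D ∩ S) ∖ X.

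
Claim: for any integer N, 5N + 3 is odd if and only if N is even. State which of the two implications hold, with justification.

Both directions hold; the statement is true.

(→) Suppose 5N + 3 is odd. Since 5 is odd, 5N and N have the same parity, so 5N + 3 ≡ N + 3 (mod 2). As 3 is odd, 5N + 3 is odd exactly when N is even. Thus N is even.

(←) Conversely, suppose N is even; write N = 2j. Then 5N + 3 = 5·(2j) + 3 = 2·5j + 3, which is odd.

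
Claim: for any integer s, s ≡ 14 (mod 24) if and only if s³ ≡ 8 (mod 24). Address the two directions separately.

(⇒) holds; (⇐) fails.

(←) This fails: take s = 2. Then 2³ = 8 ≡ 8 (mod 24), yet 2 ≡ 2 (mod 24), not 14.

(→) Suppose s ≡ 14 (mod 24). Write s = 24j + 14. Then (24j + 14)³ = 13824j³ + 24192j² + 14112j + 2744 = 24(576j³ + 1008j² + 588j + 114) + 8, so s³ ≡ 8 (mod 24).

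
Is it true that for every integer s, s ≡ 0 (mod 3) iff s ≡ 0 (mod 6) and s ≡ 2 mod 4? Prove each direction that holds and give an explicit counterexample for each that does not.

Only the reverse direction holds.

(⇒) This fails: s = 0 gives 0 ≡ 0 (mod 3) but 0 ≡ 0 (mod 4), so the conjunction on the right does not hold.

(⇐) Conversely, if s ≡ 0 (mod 6) and s ≡ 2 (mod 4), then by the Chinese remainder theorem s ≡ 6 (mod 12). Since 6 ≡ 0 (mod 3) and 3 ∣ 12, we get s ≡ 0 (mod 3).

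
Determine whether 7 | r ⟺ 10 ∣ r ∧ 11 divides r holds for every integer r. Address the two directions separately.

Forward direction. This fails: take r = 7. Certainly 7 ∣ 7, but 10 ∤ 7.

Converse. This fails: take r = 110. Both 10 ∣ 110 and 11 ∣ 110, yet 110 is not a multiple of 7 (since 110 = 15·7 + 5), so 7 ∤ 110.

Both directions fail.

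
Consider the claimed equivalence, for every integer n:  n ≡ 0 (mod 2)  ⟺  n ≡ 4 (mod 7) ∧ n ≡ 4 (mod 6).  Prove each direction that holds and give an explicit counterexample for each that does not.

[⇒] This fails: n = 0 gives 0 ≡ 0 (mod 2) but 0 ≡ 0 (mod 7), so the conjunction on the right does not hold.

[⇐] Conversely, if n ≡ 4 (mod 7) and n ≡ 4 (mod 6), then by the Chinese remainder theorem n ≡ 4 (mod 42). Since 4 ≡ 0 (mod 2) and 2 ∣ 42, we get n ≡ 0 (mod 2).

Not equivalent: only (⇐) holds.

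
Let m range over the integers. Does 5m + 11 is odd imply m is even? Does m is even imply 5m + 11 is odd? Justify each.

Both implications hold.

(→) Suppose 5m + 11 is odd. Since 5 is odd, 5m and m have the same parity, so 5m + 11 ≡ m + 11 (mod 2). As 11 is odd, 5m + 11 is odd exactly when m is even. Thus m is even.

(←) Conversely, suppose m is even; write m = 2j. Then 5m + 11 = 5·(2j) + 11 = 2·5j + 11, which is odd.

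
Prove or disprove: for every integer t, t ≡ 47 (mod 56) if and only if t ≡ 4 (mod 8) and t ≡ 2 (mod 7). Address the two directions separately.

(⇒) This fails: t = 47 gives 47 ≡ 47 (mod 56) but 47 ≡ 7 (mod 8), so the conjunction on the right does not hold.

(⇐) This fails: t = 44 satisfies both congruences on the right (44 ≡ 4 mod 8 and 44 ≡ 2 mod 7) yet 44 ≡ 44 (mod 56), not 47.

Neither implication holds.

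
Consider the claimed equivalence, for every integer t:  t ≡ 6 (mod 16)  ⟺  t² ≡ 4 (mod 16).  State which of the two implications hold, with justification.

Converse. This fails: take t = 2. Then 2² = 4 ≡ 4 (mod 16), yet 2 ≡ 2 (mod 16), not 6.

Forward direction. Suppose t ≡ 6 (mod 16). Write t = 16j + 6. Then (16j + 6)² = 256j² + 192j + 36 = 16(16j² + 12j + 2) + 4, so t² ≡ 4 (mod 16).

Only the forward implication holds.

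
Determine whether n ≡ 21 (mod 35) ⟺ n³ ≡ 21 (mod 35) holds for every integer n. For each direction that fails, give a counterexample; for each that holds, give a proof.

(→) Suppose n ≡ 21 (mod 35). Write n = 35j + 21. Then (35j + 21)³ = 42875j³ + 77175j² + 46305j + 9261 = 35(1225j³ + 2205j² + 1323j + 264) + 21, so n³ ≡ 21 (mod 35).

(←) Conversely, suppose n³ ≡ 21 (mod 35). The only residue r in {0, …, 34} with r³ ≡ 21 (mod 35) is r = 21, so n ≡ 21 (mod 35).

The biconditional holds.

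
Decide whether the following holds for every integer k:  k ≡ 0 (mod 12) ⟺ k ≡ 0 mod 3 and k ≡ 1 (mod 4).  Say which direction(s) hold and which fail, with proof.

Neither direction holds.

(⟹) This fails: k = 0 gives 0 ≡ 0 (mod 12) but 0 ≡ 0 (mod 4), so the conjunction on the right does not hold.

(⟸) This fails: k = 9 satisfies both congruences on the right (9 ≡ 0 mod 3 and 9 ≡ 1 mod 4) yet 9 ≡ 9 (mod 12), not 0.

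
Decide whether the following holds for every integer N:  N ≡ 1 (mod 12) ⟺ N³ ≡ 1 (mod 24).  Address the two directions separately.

Not equivalent: only (⇐) holds.

Forward direction. This fails: take N = 13. Then 13 ≡ 1 (mod 12), but 13³ = 2197 ≡ 13 (mod 24), not 1.

Converse. The residues r modulo 24 with r³ ≡ 1 (mod 24) are exactly {1}, and each is ≡ 1 (mod 12).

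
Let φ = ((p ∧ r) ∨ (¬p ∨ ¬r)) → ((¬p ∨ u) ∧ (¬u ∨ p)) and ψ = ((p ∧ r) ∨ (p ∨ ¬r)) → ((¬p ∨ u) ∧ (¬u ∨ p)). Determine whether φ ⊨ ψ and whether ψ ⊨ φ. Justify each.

(⟹) Assume the antecedent. If u is true, the antecedent forces (u = T, p = T, r = F) or (u = T, p = T, r = T), and the consequent holds there. If u is false, the antecedent forces (u = F, p = F, r = F) or (u = F, p = F, r = T), and the consequent holds there. Either way the consequent holds.

(⟸) This fails. Under u = T, p = F, r = T, the left side is false but the right side is true.

Only the forward direction holds.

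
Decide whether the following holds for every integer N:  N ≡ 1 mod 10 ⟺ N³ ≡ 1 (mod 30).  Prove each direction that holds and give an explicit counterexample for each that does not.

The forward direction fails; the converse holds.

(→) This fails: take N = 11. Then 11 ≡ 1 (mod 10), but 11³ = 1331 ≡ 11 (mod 30), not 1.

(←) Conversely, the residues r modulo 30 with r³ ≡ 1 (mod 30) are exactly {1}, and each is ≡ 1 (mod 10).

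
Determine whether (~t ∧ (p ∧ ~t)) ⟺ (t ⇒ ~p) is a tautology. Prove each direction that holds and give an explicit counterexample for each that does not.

The forward direction holds; the converse fails.

(⇒) Assume the antecedent. If t is true, the antecedent cannot hold. If t is false, t ⇒ ~p reduces to true regardless of the other variables. Either way t ⇒ ~p holds.

(⇐) This fails. Under t = F, p = F, the left side is false but the right side is true.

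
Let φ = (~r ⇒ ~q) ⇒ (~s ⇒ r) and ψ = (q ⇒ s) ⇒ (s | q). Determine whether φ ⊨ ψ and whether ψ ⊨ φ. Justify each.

Not equivalent: only (⇐) holds.

[⇒] This fails. Under q = F, s = F, r = T, the left side is true but the right side is false.

[⇐] Assume the antecedent. If q is true, (~r ⇒ ~q) ⇒ (~s ⇒ r) reduces to true regardless of the other variables. If q is false, the antecedent forces (q = F, s = T, r = F) or (q = F, s = T, r = T), and (~r ⇒ ~q) ⇒ (~s ⇒ r) holds there. Either way (~r ⇒ ~q) ⇒ (~s ⇒ r) holds.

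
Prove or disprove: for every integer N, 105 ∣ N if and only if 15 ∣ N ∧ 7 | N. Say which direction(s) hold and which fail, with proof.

(⟸) Suppose 15 ∣ N and 7 ∣ N. Any common multiple of 15 and 7 is a multiple of their lcm; here gcd(15, 7) = 1, so lcm(15, 7) = 15·7 = 105, so 105 ∣ N.

(⟹) If 105 ∣ N, write N = 105q. Since 105 = 7·15, N = 15·(7q), so 15 ∣ N; and since 105 = 15·7, N = 7·(15q), so 7 ∣ N.

Both directions hold.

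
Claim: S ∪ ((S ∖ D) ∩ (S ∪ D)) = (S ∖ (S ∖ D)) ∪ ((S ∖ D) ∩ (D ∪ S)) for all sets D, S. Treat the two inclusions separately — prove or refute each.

Forward inclusion. Let x ∈ S ∪ ((S ∖ D) ∩ (S ∪ D)). Then either x ∈ S and x ∉ D; or x ∈ D ∩ S. In each case x ∈ (S ∖ (S ∖ D)) ∪ ((S ∖ D) ∩ (D ∪ S)), so S ∪ ((S ∖ D) ∩ (S ∪ D)) ⊆ (S ∖ (S ∖ D)) ∪ ((S ∖ D) ∩ (D ∪ S)).

Reverse inclusion. Let x ∈ (S ∖ (S ∖ D)) ∪ ((S ∖ D) ∩ (D ∪ S)). Then either x ∈ S and x ∉ D; or x ∈ D ∩ S. In each case x ∈ S ∪ ((S ∖ D) ∩ (S ∪ D)), so (S ∖ (S ∖ D)) ∪ ((S ∖ D) ∩ (D ∪ S)) ⊆ S ∪ ((S ∖ D) ∩ (S ∪ D)).

Both inclusions hold; the sets are equal.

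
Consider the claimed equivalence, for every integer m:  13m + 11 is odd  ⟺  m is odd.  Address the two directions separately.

Both directions fail.

(→) This fails: m = 4 gives 13m + 11 = 63, which is odd, but 4 is even, not odd.

(←) This also fails: m = 1 is odd, but 13m + 11 = 24 is even, not odd.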